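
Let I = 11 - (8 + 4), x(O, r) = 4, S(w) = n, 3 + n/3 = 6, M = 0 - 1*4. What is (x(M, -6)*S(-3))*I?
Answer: -36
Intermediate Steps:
M = -4 (M = 0 - 4 = -4)
n = 9 (n = -9 + 3*6 = -9 + 18 = 9)
S(w) = 9
I = -1 (I = 11 - 1*12 = 11 - 12 = -1)
(x(M, -6)*S(-3))*I = (4*9)*(-1) = 36*(-1) = -36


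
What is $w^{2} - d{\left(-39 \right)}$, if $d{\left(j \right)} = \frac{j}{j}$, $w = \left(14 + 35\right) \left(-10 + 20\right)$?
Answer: $240099$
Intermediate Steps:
$w = 490$ ($w = 49 \cdot 10 = 490$)
$d{\left(j \right)} = 1$
$w^{2} - d{\left(-39 \right)} = 490^{2} - 1 = 240100 - 1 = 240099$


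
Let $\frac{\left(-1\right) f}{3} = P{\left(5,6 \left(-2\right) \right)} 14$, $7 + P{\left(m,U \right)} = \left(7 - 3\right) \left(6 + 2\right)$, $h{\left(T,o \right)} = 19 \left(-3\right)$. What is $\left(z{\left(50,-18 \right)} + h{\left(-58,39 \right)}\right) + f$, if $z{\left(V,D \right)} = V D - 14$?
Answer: $-2021$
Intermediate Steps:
$h{\left(T,o \right)} = -57$
$z{\left(V,D \right)} = -14 + D V$ ($z{\left(V,D \right)} = D V - 14 = -14 + D V$)
$P{\left(m,U \right)} = 25$ ($P{\left(m,U \right)} = -7 + \left(7 - 3\right) \left(6 + 2\right) = -7 + 4 \cdot 8 = -7 + 32 = 25$)
$f = -1050$ ($f = - 3 \cdot 25 \cdot 14 = \left(-3\right) 350 = -1050$)
$\left(z{\left(50,-18 \right)} + h{\left(-58,39 \right)}\right) + f = \left(\left(-14 - 900\right) - 57\right) - 1050 = \left(-914 - 57\right) - 1050 = -971 - 1050 = -2021$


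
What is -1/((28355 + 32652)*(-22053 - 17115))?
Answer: 1/2389522176 ≈ 4.1849e-10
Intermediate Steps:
-1/((28355 + 32652)*(-22053 - 17115)) = -1/(61007*(-39168)) = -1/(-2389522176) = -1*(-1/2389522176) = 1/2389522176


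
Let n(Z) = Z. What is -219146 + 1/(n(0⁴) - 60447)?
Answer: -13246718263/60447 ≈ -2.1915e+5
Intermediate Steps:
-219146 + 1/(n(0⁴) - 60447) = -219146 + 1/(0⁴ - 60447) = -219146 + 1/(0 - 60447) = -219146 + 1/(-60447) = -219146 - 1/60447 = -13246718263/60447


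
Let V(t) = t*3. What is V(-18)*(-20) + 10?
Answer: 1090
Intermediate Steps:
V(t) = 3*t
V(-18)*(-20) + 10 = (3*(-18))*(-20) + 10 = -54*(-20) + 10 = 1080 + 10 = 1090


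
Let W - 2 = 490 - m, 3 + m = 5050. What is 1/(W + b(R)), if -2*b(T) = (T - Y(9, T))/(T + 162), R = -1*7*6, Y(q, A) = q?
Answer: -80/364383 ≈ -0.00021955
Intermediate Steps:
m = 5047 (m = -3 + 5050 = 5047)
R = -42 (R = -7*6 = -42)
b(T) = -(-9 + T)/(2*(162 + T)) (b(T) = -(T - 1*9)/(2*(T + 162)) = -(T - 9)/(2*(162 + T)) = -(-9 + T)/(2*(162 + T)))
W = -4555 (W = 2 + (490 - 1*5047) = 2 + (490 - 5047) = 2 - 4557 = -4555)
1/(W + b(R)) = 1/(-4555 + (9 - 1*(-42))/(2*(162 - 42))) = 1/(-4555 + (1/2)*(9 + 42)/120) = 1/(-4555 + (1/2)*(1/120)*51) = 1/(-4555 + 17/80) = 1/(-364383/80) = -80/364383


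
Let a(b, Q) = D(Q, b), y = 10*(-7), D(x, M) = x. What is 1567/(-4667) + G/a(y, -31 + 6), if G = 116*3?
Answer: -1663291/116675 ≈ -14.256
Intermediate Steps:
G = 348
y = -70
a(b, Q) = Q
1567/(-4667) + G/a(y, -31 + 6) = 1567/(-4667) + 348/(-31 + 6) = 1567*(-1/4667) + 348/(-25) = -1567/4667 + 348*(-1/25) = -1567/4667 - 348/25 = -1663291/116675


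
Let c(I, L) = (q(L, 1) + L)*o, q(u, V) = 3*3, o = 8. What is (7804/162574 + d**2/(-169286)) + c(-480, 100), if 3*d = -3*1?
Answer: 12000035416189/13760751082 ≈ 872.05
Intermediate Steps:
d = -1 (d = (-3*1)/3 = (1/3)*(-3) = -1)
q(u, V) = 9
c(I, L) = 72 + 8*L (c(I, L) = (9 + L)*8 = 72 + 8*L)
(7804/162574 + d**2/(-169286)) + c(-480, 100) = (7804/162574 + (-1)**2/(-169286)) + (72 + 8*100) = (7804*(1/162574) + 1*(-1/169286)) + (72 + 800) = (3902/81287 - 1/169286) + 872 = 660472685/13760751082 + 872 = 12000035416189/13760751082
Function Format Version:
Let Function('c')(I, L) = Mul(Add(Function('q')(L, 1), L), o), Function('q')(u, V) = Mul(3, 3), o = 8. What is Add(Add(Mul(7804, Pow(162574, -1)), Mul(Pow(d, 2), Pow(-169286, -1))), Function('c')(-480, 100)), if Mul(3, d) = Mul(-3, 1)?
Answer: Rational(12000035416189, 13760751082) ≈ 872.05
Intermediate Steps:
d = -1 (d = Mul(Rational(1, 3), Mul(-3, 1)) = Mul(Rational(1, 3), -3) = -1)
Function('q')(u, V) = 9
Function('c')(I, L) = Add(72, Mul(8, L)) (Function('c')(I, L) = Mul(Add(9, L), 8) = Add(72, Mul(8, L)))
Add(Add(Mul(7804, Pow(162574, -1)), Mul(Pow(d, 2), Pow(-169286, -1))), Function('c')(-480, 100)) = Add(Add(Mul(7804, Pow(162574, -1)), Mul(Pow(-1, 2), Pow(-169286, -1))), Add(72, Mul(8, 100))) = Add(Add(Mul(7804, Rational(1, 162574)), Mul(1, Rational(-1, 169286))), Add(72, 800)) = Add(Add(Rational(3902, 81287), Rational(-1, 169286)), 872) = Add(Rational(660472685, 13760751082), 872) = Rational(12000035416189, 13760751082)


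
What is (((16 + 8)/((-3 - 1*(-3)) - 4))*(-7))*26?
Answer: 1092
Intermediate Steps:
(((16 + 8)/((-3 - 1*(-3)) - 4))*(-7))*26 = ((24/((-3 + 3) - 4))*(-7))*26 = ((24/(0 - 4))*(-7))*26 = ((24/(-4))*(-7))*26 = ((24*(-¼))*(-7))*26 = -6*(-7)*26 = 42*26 = 1092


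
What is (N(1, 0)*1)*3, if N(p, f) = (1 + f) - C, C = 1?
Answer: 0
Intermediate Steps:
N(p, f) = f (N(p, f) = (1 + f) - 1*1 = (1 + f) - 1 = f)
(N(1, 0)*1)*3 = (0*1)*3 = 0*3 = 0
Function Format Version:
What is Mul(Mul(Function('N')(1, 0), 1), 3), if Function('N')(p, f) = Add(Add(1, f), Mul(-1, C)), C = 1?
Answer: 0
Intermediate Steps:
Function('N')(p, f) = f (Function('N')(p, f) = Add(Add(1, f), Mul(-1, 1)) = Add(Add(1, f), -1) = f)
Mul(Mul(Function('N')(1, 0), 1), 3) = Mul(Mul(0, 1), 3) = Mul(0, 3) = 0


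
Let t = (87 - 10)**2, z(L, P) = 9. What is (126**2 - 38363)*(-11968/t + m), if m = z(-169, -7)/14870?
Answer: 363698194283/8014930 ≈ 45378.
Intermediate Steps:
t = 5929 (t = 77**2 = 5929)
m = 9/14870 ≈ 0.00060525
(126**2 - 38363)*(-11968/t + m) = (126**2 - 38363)*(-11968/5929 + 9/14870) = (15876 - 38363)*(-11968*1/5929 + 9/14870) = -22487*(-1088/539 + 9/14870) = -22487*(-16173709/8014930) = 363698194283/8014930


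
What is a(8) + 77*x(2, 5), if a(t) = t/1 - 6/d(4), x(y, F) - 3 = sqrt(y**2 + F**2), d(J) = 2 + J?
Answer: 238 + 77*sqrt(29) ≈ 652.66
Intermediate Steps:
x(y, F) = 3 + sqrt(F**2 + y**2) (x(y, F) = 3 + sqrt(y**2 + F**2) = 3 + sqrt(F**2 + y**2))
a(t) = -1 + t (a(t) = t/1 - 6/(2 + 4) = t*1 - 6/6 = t - 6*1/6 = t - 1 = -1 + t)
a(8) + 77*x(2, 5) = (-1 + 8) + 77*(3 + sqrt(5**2 + 2**2)) = 7 + 77*(3 + sqrt(25 + 4)) = 7 + 77*(3 + sqrt(29)) = 7 + (231 + 77*sqrt(29)) = 238 + 77*sqrt(29)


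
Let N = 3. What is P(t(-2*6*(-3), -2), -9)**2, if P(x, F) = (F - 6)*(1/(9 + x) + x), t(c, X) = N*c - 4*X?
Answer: 1892511009/625 ≈ 3.0280e+6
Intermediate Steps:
t(c, X) = -4*X + 3*c (t(c, X) = 3*c - 4*X = -4*X + 3*c)
P(x, F) = (-6 + F)*(x + 1/(9 + x))
P(t(-2*6*(-3), -2), -9)**2 = ((-6 - 9 - 54*(-4*(-2) + 3*(-2*6*(-3))) - 6*(-4*(-2) + 3*(-2*6*(-3)))**2 - 9*(-4*(-2) + 3*(-2*6*(-3)))**2 + 9*(-9)*(-4*(-2) + 3*(-2*6*(-3))))/(9 + (-4*(-2) + 3*(-2*6*(-3)))))**2 = ((-6 - 9 - 54*(8 + 3*(-12*(-3))) - 6*(8 + 3*(-12*(-3)))**2 - 9*(8 + 3*(-12*(-3)))**2 + 9*(-9)*(8 + 3*(-12*(-3))))/(9 + (8 + 3*(-12*(-3)))))**2 = ((-6 - 9 - 54*(8 + 3*36) - 6*(8 + 3*36)**2 - 9*(8 + 3*36)**2 + 9*(-9)*(8 + 3*36))/(9 + (8 + 3*36)))**2 = ((-6 - 9 - 54*(8 + 108) - 6*(8 + 108)**2 - 9*(8 + 108)**2 + 9*(-9)*(8 + 108))/(9 + (8 + 108)))**2 = ((-6 - 9 - 54*116 - 6*116**2 - 9*116**2 + 9*(-9)*116)/(9 + 116))**2 = ((-6 - 9 - 6264 - 6*13456 - 9*13456 - 9396)/125)**2 = ((-6 - 9 - 6264 - 80736 - 121104 - 9396)/125)**2 = ((1/125)*(-217515))**2 = (-43503/25)**2 = 1892511009/625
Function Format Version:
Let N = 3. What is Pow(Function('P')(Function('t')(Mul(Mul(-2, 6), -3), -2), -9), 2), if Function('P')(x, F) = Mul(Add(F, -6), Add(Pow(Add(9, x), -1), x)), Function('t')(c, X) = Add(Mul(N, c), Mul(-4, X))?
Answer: Rational(1892511009, 625) ≈ 3.0280e+6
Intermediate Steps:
Function('t')(c, X) = Add(Mul(-4, X), Mul(3, c)) (Function('t')(c, X) = Add(Mul(3, c), Mul(-4, X)) = Add(Mul(-4, X), Mul(3, c)))
Function('P')(x, F) = Mul(Add(-6, F), Add(x, Pow(Add(9, x), -1)))
Pow(Function('P')(Function('t')(Mul(Mul(-2, 6), -3), -2), -9), 2) = Pow(Mul(Pow(Add(9, Add(Mul(-4, -2), Mul(3, Mul(Mul(-2, 6), -3)))), -1), Add(-6, -9, Mul(-54, Add(Mul(-4, -2), Mul(3, Mul(Mul(-2, 6), -3)))), Mul(-6, Pow(Add(Mul(-4, -2), Mul(3, Mul(Mul(-2, 6), -3))), 2)), Mul(-9, Pow(Add(Mul(-4, -2), Mul(3, Mul(Mul(-2, 6), -3))), 2)), Mul(9, -9, Add(Mul(-4, -2), Mul(3, Mul(Mul(-2, 6), -3)))))), 2) = Pow(Mul(Pow(Add(9, Add(8, Mul(3, Mul(-12, -3)))), -1), Add(-6, -9, Mul(-54, Add(8, Mul(3, Mul(-12, -3)))), Mul(-6, Pow(Add(8, Mul(3, Mul(-12, -3))), 2)), Mul(-9, Pow(Add(8, Mul(3, Mul(-12, -3))), 2)), Mul(9, -9, Add(8, Mul(3, Mul(-12, -3)))))), 2) = Pow(Mul(Pow(Add(9, Add(8, Mul(3, 36))), -1), Add(-6, -9, Mul(-54, Add(8, Mul(3, 36))), Mul(-6, Pow(Add(8, Mul(3, 36)), 2)), Mul(-9, Pow(Add(8, Mul(3, 36)), 2)), Mul(9, -9, Add(8, Mul(3, 36))))), 2) = Pow(Mul(Pow(Add(9, Add(8, 108)), -1), Add(-6, -9, Mul(-54, Add(8, 108)), Mul(-6, Pow(Add(8, 108), 2)), Mul(-9, Pow(Add(8, 108), 2)), Mul(9, -9, Add(8, 108)))), 2) = Pow(Mul(Pow(Add(9, 116), -1), Add(-6, -9, Mul(-54, 116), Mul(-6, Pow(116, 2)), Mul(-9, Pow(116, 2)), Mul(9, -9, 116))), 2) = Pow(Mul(Pow(125, -1), Add(-6, -9, -6264, Mul(-6, 13456), Mul(-9, 13456), -9396)), 2) = Pow(Mul(Rational(1, 125), Add(-6, -9, -6264, -80736, -121104, -9396)), 2) = Pow(Mul(Rational(1, 125), -217515), 2) = Pow(Rational(-43503, 25), 2) = Rational(1892511009, 625)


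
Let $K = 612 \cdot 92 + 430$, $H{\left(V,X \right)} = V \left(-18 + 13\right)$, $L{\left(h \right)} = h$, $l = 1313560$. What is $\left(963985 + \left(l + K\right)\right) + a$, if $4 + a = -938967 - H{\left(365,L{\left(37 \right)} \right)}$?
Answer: $1397133$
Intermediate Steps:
$H{\left(V,X \right)} = - 5 V$ ($H{\left(V,X \right)} = V \left(-5\right) = - 5 V$)
$K = 56734$ ($K = 56304 + 430 = 56734$)
$a = -937146$ ($a = -4 - \left(938967 - 1825\right) = -4 - 937142 = -937146$)
$\left(963985 + \left(l + K\right)\right) + a = \left(963985 + \left(1313560 + 56734\right)\right) - 937146 = \left(963985 + 1370294\right) - 937146 = 2334279 - 937146 = 1397133$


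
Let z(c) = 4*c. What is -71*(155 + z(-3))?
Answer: -10153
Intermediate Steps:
-71*(155 + z(-3)) = -71*(155 + 4*(-3)) = -71*(155 - 12) = -71*143 = -10153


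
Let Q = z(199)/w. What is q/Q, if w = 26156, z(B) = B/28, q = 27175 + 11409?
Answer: 28257686912/199 ≈ 1.4200e+8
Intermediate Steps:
q = 38584
z(B) = B/28 (z(B) = B*(1/28) = B/28)
Q = 199/732368 (Q = ((1/28)*199)/26156 = (199/28)*(1/26156) = 199/732368 ≈ 0.00027172)
q/Q = 38584/(199/732368) = 38584*(732368/199) = 28257686912/199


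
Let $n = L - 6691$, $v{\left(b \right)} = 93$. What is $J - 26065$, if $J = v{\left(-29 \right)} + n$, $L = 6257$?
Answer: $-26406$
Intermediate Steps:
$n = -434$ ($n = 6257 - 6691 = -434$)
$J = -341$ ($J = 93 - 434 = -341$)
$J - 26065 = -341 - 26065 = -26406$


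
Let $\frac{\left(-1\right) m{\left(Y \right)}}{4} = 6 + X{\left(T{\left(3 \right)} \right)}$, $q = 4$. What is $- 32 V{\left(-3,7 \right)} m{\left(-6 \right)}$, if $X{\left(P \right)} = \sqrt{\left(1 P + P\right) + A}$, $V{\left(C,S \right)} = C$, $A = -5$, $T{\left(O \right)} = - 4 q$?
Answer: $-2304 - 384 i \sqrt{37} \approx -2304.0 - 2335.8 i$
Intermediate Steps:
$T{\left(O \right)} = -16$ ($T{\left(O \right)} = \left(-4\right) 4 = -16$)
$X{\left(P \right)} = \sqrt{-5 + 2 P}$ ($X{\left(P \right)} = \sqrt{\left(1 P + P\right) - 5} = \sqrt{\left(P + P\right) - 5} = \sqrt{2 P - 5} = \sqrt{-5 + 2 P}$)
$m{\left(Y \right)} = -24 - 4 i \sqrt{37}$ ($m{\left(Y \right)} = - 4 \left(6 + \sqrt{-5 + 2 \left(-16\right)}\right) = - 4 \left(6 + \sqrt{-5 - 32}\right) = - 4 \left(6 + \sqrt{-37}\right) = - 4 \left(6 + i \sqrt{37}\right) = -24 - 4 i \sqrt{37}$)
$- 32 V{\left(-3,7 \right)} m{\left(-6 \right)} = \left(-32\right) \left(-3\right) \left(-24 - 4 i \sqrt{37}\right) = 96 \left(-24 - 4 i \sqrt{37}\right) = -2304 - 384 i \sqrt{37}$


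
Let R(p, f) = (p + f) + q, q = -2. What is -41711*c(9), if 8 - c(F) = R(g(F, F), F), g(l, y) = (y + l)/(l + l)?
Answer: 0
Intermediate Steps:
g(l, y) = (l + y)/(2*l) (g(l, y) = (l + y)/((2*l)) = (l + y)*(1/(2*l)) = (l + y)/(2*l))
R(p, f) = -2 + f + p (R(p, f) = (p + f) - 2 = (f + p) - 2 = -2 + f + p)
c(F) = 9 - F (c(F) = 8 - (-2 + F + (F + F)/(2*F)) = 8 - (-2 + F + (2*F)/(2*F)) = 8 - (-2 + F + 1) = 8 - (-1 + F) = 8 + (1 - F) = 9 - F)
-41711*c(9) = -41711*(9 - 1*9) = -41711*(9 - 9) = -41711*0 = 0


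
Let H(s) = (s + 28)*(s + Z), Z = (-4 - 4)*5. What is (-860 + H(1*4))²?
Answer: 4048144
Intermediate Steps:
Z = -40 (Z = -8*5 = -40)
H(s) = (-40 + s)*(28 + s) (H(s) = (s + 28)*(s - 40) = (28 + s)*(-40 + s) = (-40 + s)*(28 + s))
(-860 + H(1*4))² = (-860 + (-1120 + (1*4)² - 12*4))² = (-860 + (-1120 + 4² - 12*4))² = (-860 + (-1120 + 16 - 48))² = (-860 - 1152)² = (-2012)² = 4048144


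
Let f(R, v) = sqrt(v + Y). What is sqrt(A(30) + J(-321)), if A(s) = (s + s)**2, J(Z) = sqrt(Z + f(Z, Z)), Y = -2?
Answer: sqrt(3600 + sqrt(-321 + I*sqrt(323))) ≈ 60.004 + 0.1494*I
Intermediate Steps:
f(R, v) = sqrt(-2 + v) (f(R, v) = sqrt(v - 2) = sqrt(-2 + v))
J(Z) = sqrt(Z + sqrt(-2 + Z))
A(s) = 4*s**2 (A(s) = (2*s)**2 = 4*s**2)
sqrt(A(30) + J(-321)) = sqrt(4*30**2 + sqrt(-321 + sqrt(-2 - 321))) = sqrt(4*900 + sqrt(-321 + sqrt(-323))) = sqrt(3600 + sqrt(-321 + I*sqrt(323)))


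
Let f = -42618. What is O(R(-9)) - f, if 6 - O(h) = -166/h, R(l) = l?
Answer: 383450/9 ≈ 42606.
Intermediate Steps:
O(h) = 6 + 166/h (O(h) = 6 - (-166)/h = 6 + 166/h)
O(R(-9)) - f = (6 + 166/(-9)) - 1*(-42618) = (6 + 166*(-1/9)) + 42618 = (6 - 166/9) + 42618 = -112/9 + 42618 = 383450/9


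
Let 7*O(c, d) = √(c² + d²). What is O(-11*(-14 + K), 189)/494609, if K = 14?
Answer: 27/494609 ≈ 5.4589e-5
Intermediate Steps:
O(c, d) = √(c² + d²)/7
O(-11*(-14 + K), 189)/494609 = (√((-11*(-14 + 14))² + 189²)/7)/494609 = (√((-11*0)² + 35721)/7)*(1/494609) = (√(0² + 35721)/7)*(1/494609) = (√(0 + 35721)/7)*(1/494609) = (√35721/7)*(1/494609) = ((⅐)*189)*(1/494609) = 27*(1/494609) = 27/494609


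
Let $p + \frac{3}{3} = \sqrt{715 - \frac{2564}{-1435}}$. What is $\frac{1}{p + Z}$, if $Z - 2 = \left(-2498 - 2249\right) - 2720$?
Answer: $- \frac{10713710}{79987530271} - \frac{\sqrt{1476025215}}{79987530271} \approx -0.00013442$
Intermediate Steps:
$p = -1 + \frac{\sqrt{1476025215}}{1435}$ ($p = -1 + \sqrt{715 - \frac{2564}{-1435}} = -1 + \sqrt{715 - - \frac{2564}{1435}} = -1 + \sqrt{715 + \frac{2564}{1435}} = -1 + \sqrt{\frac{1028589}{1435}} = -1 + \frac{\sqrt{1476025215}}{1435} \approx 25.773$)
$Z = -7465$ ($Z = 2 - 7467 = -7465$)
$\frac{1}{p + Z} = \frac{1}{\left(-1 + \frac{\sqrt{1476025215}}{1435}\right) - 7465} = \frac{1}{-7466 + \frac{\sqrt{1476025215}}{1435}}$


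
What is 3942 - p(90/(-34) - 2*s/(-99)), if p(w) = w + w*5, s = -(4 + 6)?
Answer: 2221052/561 ≈ 3959.1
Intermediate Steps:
s = -10 (s = -1*10 = -10)
p(w) = 6*w (p(w) = w + 5*w = 6*w)
3942 - p(90/(-34) - 2*s/(-99)) = 3942 - 6*(90/(-34) - 2*(-10)/(-99)) = 3942 - 6*(90*(-1/34) + 20*(-1/99)) = 3942 - 6*(-45/17 - 20/99) = 3942 - 6*(-4795)/1683 = 3942 - 1*(-9590/561) = 3942 + 9590/561 = 2221052/561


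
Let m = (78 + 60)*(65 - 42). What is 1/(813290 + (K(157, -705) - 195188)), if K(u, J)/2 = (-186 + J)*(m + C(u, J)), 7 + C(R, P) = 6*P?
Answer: 1/2512368 ≈ 3.9803e-7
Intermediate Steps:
C(R, P) = -7 + 6*P
m = 3174 (m = 138*23 = 3174)
K(u, J) = 2*(-186 + J)*(3167 + 6*J) (K(u, J) = 2*((-186 + J)*(3174 + (-7 + 6*J))) = 2*((-186 + J)*(3167 + 6*J)) = 2*(-186 + J)*(3167 + 6*J))
1/(813290 + (K(157, -705) - 195188)) = 1/(813290 + ((-1178124 + 12*(-705)² + 4102*(-705)) - 195188)) = 1/(813290 + ((-1178124 + 12*497025 - 2891910) - 195188)) = 1/(813290 + ((-1178124 + 5964300 - 2891910) - 195188)) = 1/(813290 + (1894266 - 195188)) = 1/(813290 + 1699078) = 1/2512368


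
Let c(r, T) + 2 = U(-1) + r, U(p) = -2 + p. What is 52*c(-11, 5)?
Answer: -832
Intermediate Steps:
c(r, T) = -5 + r (c(r, T) = -2 + ((-2 - 1) + r) = -2 + (-3 + r) = -5 + r)
52*c(-11, 5) = 52*(-5 - 11) = 52*(-16) = -832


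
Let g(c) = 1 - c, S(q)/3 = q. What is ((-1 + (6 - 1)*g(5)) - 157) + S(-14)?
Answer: -220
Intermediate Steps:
S(q) = 3*q
((-1 + (6 - 1)*g(5)) - 157) + S(-14) = ((-1 + (6 - 1)*(1 - 1*5)) - 157) + 3*(-14) = ((-1 + 5*(1 - 5)) - 157) - 42 = ((-1 + 5*(-4)) - 157) - 42 = ((-1 - 20) - 157) - 42 = (-21 - 157) - 42 = -178 - 42 = -220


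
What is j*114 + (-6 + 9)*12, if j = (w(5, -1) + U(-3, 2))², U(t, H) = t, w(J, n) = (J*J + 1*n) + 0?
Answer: 50310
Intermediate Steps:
w(J, n) = n + J² (w(J, n) = (J² + n) + 0 = (n + J²) + 0 = n + J²)
j = 441 (j = ((-1 + 5²) - 3)² = ((-1 + 25) - 3)² = (24 - 3)² = 21² = 441)
j*114 + (-6 + 9)*12 = 441*114 + (-6 + 9)*12 = 50274 + 3*12 = 50274 + 36 = 50310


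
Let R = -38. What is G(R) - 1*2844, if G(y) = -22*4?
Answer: -2932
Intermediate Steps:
G(y) = -88
G(R) - 1*2844 = -88 - 1*2844 = -88 - 2844 = -2932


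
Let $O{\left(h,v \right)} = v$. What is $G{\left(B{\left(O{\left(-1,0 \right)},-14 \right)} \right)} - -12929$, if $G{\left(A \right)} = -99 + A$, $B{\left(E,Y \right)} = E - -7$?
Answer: $12837$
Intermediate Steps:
$B{\left(E,Y \right)} = 7 + E$ ($B{\left(E,Y \right)} = E + 7 = 7 + E$)
$G{\left(B{\left(O{\left(-1,0 \right)},-14 \right)} \right)} - -12929 = \left(-99 + \left(7 + 0\right)\right) - -12929 = \left(-99 + 7\right) + 12929 = -92 + 12929 = 12837$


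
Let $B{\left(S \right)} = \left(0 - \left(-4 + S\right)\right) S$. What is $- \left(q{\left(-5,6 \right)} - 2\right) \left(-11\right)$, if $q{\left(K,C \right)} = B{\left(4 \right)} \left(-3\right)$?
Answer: $-22$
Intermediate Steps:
$B{\left(S \right)} = S \left(4 - S\right)$ ($B{\left(S \right)} = \left(4 - S\right) S = S \left(4 - S\right)$)
$q{\left(K,C \right)} = 0$ ($q{\left(K,C \right)} = 4 \left(4 - 4\right) \left(-3\right) = 4 \cdot 0 \left(-3\right) = 0 \left(-3\right) = 0$)
$- \left(q{\left(-5,6 \right)} - 2\right) \left(-11\right) = - \left(0 - 2\right) \left(-11\right) = - \left(-2\right) \left(-11\right) = \left(-1\right) 22 = -22$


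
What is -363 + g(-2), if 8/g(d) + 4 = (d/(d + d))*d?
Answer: -1823/5 ≈ -364.60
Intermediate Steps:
g(d) = 8/(-4 + d/2) (g(d) = 8/(-4 + (d/(d + d))*d) = 8/(-4 + (d/((2*d)))*d) = 8/(-4 + (d*(1/(2*d)))*d) = 8/(-4 + d/2))
-363 + g(-2) = -363 + 16/(-8 - 2) = -363 + 16/(-10) = -363 + 16*(-⅒) = -363 - 8/5 = -1823/5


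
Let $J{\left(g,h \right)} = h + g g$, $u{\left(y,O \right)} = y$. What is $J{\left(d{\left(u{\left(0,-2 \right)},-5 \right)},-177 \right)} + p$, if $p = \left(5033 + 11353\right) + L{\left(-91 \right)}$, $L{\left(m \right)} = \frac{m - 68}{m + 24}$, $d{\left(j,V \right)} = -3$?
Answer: $\frac{1086765}{67} \approx 16220.0$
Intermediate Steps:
$L{\left(m \right)} = \frac{-68 + m}{24 + m}$
$J{\left(g,h \right)} = h + g^{2}$
$p = \frac{1098021}{67}$ ($p = \left(5033 + 11353\right) + \frac{-68 - 91}{24 - 91} = 16386 + \frac{1}{-67} \left(-159\right) = 16386 - - \frac{159}{67} = 16386 + \frac{159}{67} = \frac{1098021}{67} \approx 16388.0$)
$J{\left(d{\left(u{\left(0,-2 \right)},-5 \right)},-177 \right)} + p = \left(-177 + \left(-3\right)^{2}\right) + \frac{1098021}{67} = \left(-177 + 9\right) + \frac{1098021}{67} = -168 + \frac{1098021}{67} = \frac{1086765}{67}$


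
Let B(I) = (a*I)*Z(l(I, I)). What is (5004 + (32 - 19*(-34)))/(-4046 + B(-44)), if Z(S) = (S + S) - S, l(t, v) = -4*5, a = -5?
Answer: -2841/4223 ≈ -0.67274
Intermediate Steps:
l(t, v) = -20
Z(S) = S (Z(S) = 2*S - S = S)
B(I) = 100*I (B(I) = -5*I*(-20) = 100*I)
(5004 + (32 - 19*(-34)))/(-4046 + B(-44)) = (5004 + (32 - 19*(-34)))/(-4046 + 100*(-44)) = (5004 + (32 + 646))/(-4046 - 4400) = (5004 + 678)/(-8446) = 5682*(-1/8446) = -2841/4223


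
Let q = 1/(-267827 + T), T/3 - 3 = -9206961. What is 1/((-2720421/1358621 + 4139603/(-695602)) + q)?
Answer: -2396043763633870022/19056810545119919477 ≈ -0.12573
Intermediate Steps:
T = -27620874 (T = 9 + 3*(-9206961) = 9 - 27620883 = -27620874)
q = -1/27888701 (q = 1/(-267827 - 27620874) = 1/(-27888701) = -1/27888701 ≈ -3.5857e-8)
1/((-2720421/1358621 + 4139603/(-695602)) + q) = 1/((-2720421/1358621 + 4139603/(-695602)) - 1/27888701) = 1/((-2720421*1/1358621 + 4139603*(-1/695602)) - 1/27888701) = 1/((-247311/123511 - 4139603/695602) - 1/27888701) = 1/(-683316532355/85914498622 - 1/27888701) = 1/(-19056810545119919477/2396043763633870022) = -2396043763633870022/19056810545119919477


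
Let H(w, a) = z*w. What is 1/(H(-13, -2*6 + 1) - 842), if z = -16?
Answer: -1/634 ≈ -0.0015773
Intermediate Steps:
H(w, a) = -16*w
1/(H(-13, -2*6 + 1) - 842) = 1/(-16*(-13) - 842) = 1/(208 - 842) = 1/(-634) = -1/634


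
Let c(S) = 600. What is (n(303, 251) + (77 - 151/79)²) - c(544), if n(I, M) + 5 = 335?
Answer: 33503554/6241 ≈ 5368.3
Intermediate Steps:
n(I, M) = 330 (n(I, M) = -5 + 335 = 330)
(n(303, 251) + (77 - 151/79)²) - c(544) = (330 + (77 - 151/79)²) - 1*600 = (330 + (77 - 151*1/79)²) - 600 = (330 + (77 - 151/79)²) - 600 = (330 + (5932/79)²) - 600 = (330 + 35188624/6241) - 600 = 37248154/6241 - 600 = 33503554/6241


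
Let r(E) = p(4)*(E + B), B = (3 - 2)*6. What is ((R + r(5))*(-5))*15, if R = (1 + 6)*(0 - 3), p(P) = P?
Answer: -1725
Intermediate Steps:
B = 6 (B = 1*6 = 6)
r(E) = 24 + 4*E (r(E) = 4*(E + 6) = 4*(6 + E) = 24 + 4*E)
R = -21 (R = 7*(-3) = -21)
((R + r(5))*(-5))*15 = ((-21 + (24 + 4*5))*(-5))*15 = ((-21 + (24 + 20))*(-5))*15 = ((-21 + 44)*(-5))*15 = (23*(-5))*15 = -115*15 = -1725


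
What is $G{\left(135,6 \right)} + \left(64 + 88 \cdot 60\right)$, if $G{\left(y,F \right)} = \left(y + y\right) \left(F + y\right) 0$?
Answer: $5344$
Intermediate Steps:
$G{\left(y,F \right)} = 0$ ($G{\left(y,F \right)} = 2 y \left(F + y\right) 0 = 0$)
$G{\left(135,6 \right)} + \left(64 + 88 \cdot 60\right) = 0 + \left(64 + 88 \cdot 60\right) = 0 + \left(64 + 5280\right) = 0 + 5344 = 5344$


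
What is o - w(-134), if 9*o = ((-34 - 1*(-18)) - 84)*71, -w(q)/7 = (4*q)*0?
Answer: -7100/9 ≈ -788.89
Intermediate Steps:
w(q) = 0 (w(q) = -7*4*q*0 = -7*0 = 0)
o = -7100/9 (o = (((-34 - 1*(-18)) - 84)*71)/9 = (((-34 + 18) - 84)*71)/9 = ((-16 - 84)*71)/9 = (-100*71)/9 = (⅑)*(-7100) = -7100/9 ≈ -788.89)
o - w(-134) = -7100/9 - 1*0 = -7100/9 + 0 = -7100/9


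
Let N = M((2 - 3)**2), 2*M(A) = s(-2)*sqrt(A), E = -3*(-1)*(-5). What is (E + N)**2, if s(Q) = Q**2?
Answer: 169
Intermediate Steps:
E = -15 (E = 3*(-5) = -15)
M(A) = 2*sqrt(A) (M(A) = ((-2)**2*sqrt(A))/2 = (4*sqrt(A))/2 = 2*sqrt(A))
N = 2 (N = 2*sqrt((2 - 3)**2) = 2*sqrt((-1)**2) = 2*sqrt(1) = 2*1 = 2)
(E + N)**2 = (-15 + 2)**2 = (-13)**2 = 169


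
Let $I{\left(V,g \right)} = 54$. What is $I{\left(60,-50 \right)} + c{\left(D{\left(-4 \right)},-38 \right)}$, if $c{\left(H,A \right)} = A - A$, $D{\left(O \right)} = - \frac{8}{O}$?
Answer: $54$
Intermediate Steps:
$c{\left(H,A \right)} = 0$
$I{\left(60,-50 \right)} + c{\left(D{\left(-4 \right)},-38 \right)} = 54 + 0 = 54$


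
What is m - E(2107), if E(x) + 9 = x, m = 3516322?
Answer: 3514224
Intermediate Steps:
E(x) = -9 + x
m - E(2107) = 3516322 - (-9 + 2107) = 3516322 - 1*2098 = 3516322 - 2098 = 3514224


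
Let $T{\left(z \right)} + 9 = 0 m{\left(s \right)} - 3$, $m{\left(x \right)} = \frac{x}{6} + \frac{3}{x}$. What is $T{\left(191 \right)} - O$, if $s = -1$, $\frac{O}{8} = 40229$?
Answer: $-321844$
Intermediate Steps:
$O = 321832$ ($O = 8 \cdot 40229 = 321832$)
$m{\left(x \right)} = \frac{3}{x} + \frac{x}{6}$ ($m{\left(x \right)} = x \frac{1}{6} + \frac{3}{x} = \frac{x}{6} + \frac{3}{x} = \frac{3}{x} + \frac{x}{6}$)
$T{\left(z \right)} = -12$ ($T{\left(z \right)} = -9 - \left(3 + 0 \left(\frac{3}{-1} + \frac{1}{6} \left(-1\right)\right)\right) = -9 - \left(3 + 0 \left(3 \left(-1\right) - \frac{1}{6}\right)\right) = -9 - \left(3 + 0 \left(-3 - \frac{1}{6}\right)\right) = -9 + \left(0 \left(- \frac{19}{6}\right) - 3\right) = -9 + \left(0 - 3\right) = -9 - 3 = -12$)
$T{\left(191 \right)} - O = -12 - 321832 = -321844$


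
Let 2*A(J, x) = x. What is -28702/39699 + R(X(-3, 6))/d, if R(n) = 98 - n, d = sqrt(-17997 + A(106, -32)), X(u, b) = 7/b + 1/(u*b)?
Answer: -28702/39699 - 872*I*sqrt(18013)/162117 ≈ -0.72299 - 0.72191*I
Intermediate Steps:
X(u, b) = 7/b + 1/(b*u)
A(J, x) = x/2
d = I*sqrt(18013) (d = sqrt(-17997 + (1/2)*(-32)) = sqrt(-17997 - 16) = sqrt(-18013) = I*sqrt(18013) ≈ 134.21*I)
-28702/39699 + R(X(-3, 6))/d = -28702/39699 + (98 - (1 + 7*(-3))/(6*(-3)))/((I*sqrt(18013))) = -28702*1/39699 + (98 - (-1)*(1 - 21)/(6*3))*(-I*sqrt(18013)/18013) = -28702/39699 + (98 - (-1)*(-20)/(6*3))*(-I*sqrt(18013)/18013) = -28702/39699 + (98 - 1*10/9)*(-I*sqrt(18013)/18013) = -28702/39699 + (98 - 10/9)*(-I*sqrt(18013)/18013) = -28702/39699 + 872*(-I*sqrt(18013)/18013)/9 = -28702/39699 - 872*I*sqrt(18013)/162117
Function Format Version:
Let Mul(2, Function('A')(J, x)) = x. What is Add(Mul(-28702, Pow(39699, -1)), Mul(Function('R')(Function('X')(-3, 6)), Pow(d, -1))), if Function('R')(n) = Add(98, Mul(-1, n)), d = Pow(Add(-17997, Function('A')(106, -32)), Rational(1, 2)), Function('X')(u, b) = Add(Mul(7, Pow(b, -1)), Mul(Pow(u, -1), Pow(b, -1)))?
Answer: Add(Rational(-28702, 39699), Mul(Rational(-872, 162117), I, Pow(18013, Rational(1, 2)))) ≈ Add(-0.72299, Mul(-0.72191, I))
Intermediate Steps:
Function('X')(u, b) = Add(Mul(7, Pow(b, -1)), Mul(Pow(b, -1), Pow(u, -1)))
Function('A')(J, x) = Mul(Rational(1, 2), x)
d = Mul(I, Pow(18013, Rational(1, 2))) (d = Pow(Add(-17997, Mul(Rational(1, 2), -32)), Rational(1, 2)) = Pow(Add(-17997, -16), Rational(1, 2)) = Pow(-18013, Rational(1, 2)) = Mul(I, Pow(18013, Rational(1, 2))) ≈ Mul(134.21, I))
Add(Mul(-28702, Pow(39699, -1)), Mul(Function('R')(Function('X')(-3, 6)), Pow(d, -1))) = Add(Mul(-28702, Pow(39699, -1)), Mul(Add(98, Mul(-1, Mul(Pow(6, -1), Pow(-3, -1), Add(1, Mul(7, -3))))), Pow(Mul(I, Pow(18013, Rational(1, 2))), -1))) = Add(Mul(-28702, Rational(1, 39699)), Mul(Add(98, Mul(-1, Mul(Rational(1, 6), Rational(-1, 3), Add(1, -21)))), Mul(Rational(-1, 18013), I, Pow(18013, Rational(1, 2))))) = Add(Rational(-28702, 39699), Mul(Add(98, Mul(-1, Mul(Rational(1, 6), Rational(-1, 3), -20))), Mul(Rational(-1, 18013), I, Pow(18013, Rational(1, 2))))) = Add(Rational(-28702, 39699), Mul(Add(98, Mul(-1, Rational(10, 9))), Mul(Rational(-1, 18013), I, Pow(18013, Rational(1, 2))))) = Add(Rational(-28702, 39699), Mul(Add(98, Rational(-10, 9)), Mul(Rational(-1, 18013), I, Pow(18013, Rational(1, 2))))) = Add(Rational(-28702, 39699), Mul(Rational(872, 9), Mul(Rational(-1, 18013), I, Pow(18013, Rational(1, 2))))) = Add(Rational(-28702, 39699), Mul(Rational(-872, 162117), I, Pow(18013, Rational(1, 2))))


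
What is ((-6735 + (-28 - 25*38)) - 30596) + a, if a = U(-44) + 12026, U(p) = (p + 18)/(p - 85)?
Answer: -3390481/129 ≈ -26283.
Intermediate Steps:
U(p) = (18 + p)/(-85 + p)
a = 1551380/129 (a = (18 - 44)/(-85 - 44) + 12026 = -26/(-129) + 12026 = -1/129*(-26) + 12026 = 26/129 + 12026 = 1551380/129 ≈ 12026.)
((-6735 + (-28 - 25*38)) - 30596) + a = ((-6735 + (-28 - 25*38)) - 30596) + 1551380/129 = ((-6735 + (-28 - 950)) - 30596) + 1551380/129 = ((-6735 - 978) - 30596) + 1551380/129 = (-7713 - 30596) + 1551380/129 = -38309 + 1551380/129 = -3390481/129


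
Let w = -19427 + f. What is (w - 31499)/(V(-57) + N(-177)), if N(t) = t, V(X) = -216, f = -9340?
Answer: 60266/393 ≈ 153.35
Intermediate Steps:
w = -28767 (w = -19427 - 9340 = -28767)
(w - 31499)/(V(-57) + N(-177)) = (-28767 - 31499)/(-216 - 177) = -60266/(-393) = -60266*(-1/393) = 60266/393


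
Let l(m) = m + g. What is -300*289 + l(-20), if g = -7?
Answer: -86727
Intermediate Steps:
l(m) = -7 + m (l(m) = m - 7 = -7 + m)
-300*289 + l(-20) = -300*289 + (-7 - 20) = -86700 - 27 = -86727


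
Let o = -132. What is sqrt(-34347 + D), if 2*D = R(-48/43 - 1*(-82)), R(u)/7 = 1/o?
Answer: I*sqrt(598462590)/132 ≈ 185.33*I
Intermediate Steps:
R(u) = -7/132 (R(u) = 7/(-132) = 7*(-1/132) = -7/132)
D = -7/264 (D = (1/2)*(-7/132) = -7/264 ≈ -0.026515)
sqrt(-34347 + D) = sqrt(-34347 - 7/264) = sqrt(-9067615/264) = I*sqrt(598462590)/132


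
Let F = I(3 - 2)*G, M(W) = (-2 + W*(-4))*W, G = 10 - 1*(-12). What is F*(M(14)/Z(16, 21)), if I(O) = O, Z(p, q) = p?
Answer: -2233/2 ≈ -1116.5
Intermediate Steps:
G = 22 (G = 10 + 12 = 22)
M(W) = W*(-2 - 4*W) (M(W) = (-2 - 4*W)*W = W*(-2 - 4*W))
F = 22 (F = (3 - 2)*22 = 1*22 = 22)
F*(M(14)/Z(16, 21)) = 22*(-2*14*(1 + 2*14)/16) = 22*(-2*14*(1 + 28)*(1/16)) = 22*(-2*14*29*(1/16)) = 22*(-812*1/16) = 22*(-203/4) = -2233/2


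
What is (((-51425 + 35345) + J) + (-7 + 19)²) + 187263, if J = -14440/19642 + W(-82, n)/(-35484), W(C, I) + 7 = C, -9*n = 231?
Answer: 59705210618617/348488364 ≈ 1.7133e+5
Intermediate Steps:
n = -77/3 (n = -⅑*231 = -77/3 ≈ -25.667)
W(C, I) = -7 + C
J = -255320411/348488364 (J = -14440/19642 + (-7 - 82)/(-35484) = -14440*1/19642 - 89*(-1/35484) = -7220/9821 + 89/35484 = -255320411/348488364 ≈ -0.73265)
(((-51425 + 35345) + J) + (-7 + 19)²) + 187263 = (((-51425 + 35345) - 255320411/348488364) + (-7 + 19)²) + 187263 = ((-16080 - 255320411/348488364) + 12²) + 187263 = (-5603948213531/348488364 + 144) + 187263 = -5553765889115/348488364 + 187263 = 59705210618617/348488364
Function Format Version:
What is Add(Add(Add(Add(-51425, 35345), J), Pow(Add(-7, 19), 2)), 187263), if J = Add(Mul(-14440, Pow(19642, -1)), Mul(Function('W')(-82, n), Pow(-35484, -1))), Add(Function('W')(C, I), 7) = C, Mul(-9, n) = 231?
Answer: Rational(59705210618617, 348488364) ≈ 1.7133e+5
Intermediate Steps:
n = Rational(-77, 3) (n = Mul(Rational(-1, 9), 231) = Rational(-77, 3) ≈ -25.667)
Function('W')(C, I) = Add(-7, C)
J = Rational(-255320411, 348488364) (J = Add(Mul(-14440, Pow(19642, -1)), Mul(Add(-7, -82), Pow(-35484, -1))) = Add(Mul(-14440, Rational(1, 19642)), Mul(-89, Rational(-1, 35484))) = Add(Rational(-7220, 9821), Rational(89, 35484)) = Rational(-255320411, 348488364) ≈ -0.73265)
Add(Add(Add(Add(-51425, 35345), J), Pow(Add(-7, 19), 2)), 187263) = Add(Add(Add(Add(-51425, 35345), Rational(-255320411, 348488364)), Pow(Add(-7, 19), 2)), 187263) = Add(Add(Add(-16080, Rational(-255320411, 348488364)), Pow(12, 2)), 187263) = Add(Add(Rational(-5603948213531, 348488364), 144), 187263) = Add(Rational(-5553765889115, 348488364), 187263) = Rational(59705210618617, 348488364)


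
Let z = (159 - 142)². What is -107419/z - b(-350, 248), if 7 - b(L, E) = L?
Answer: -210592/289 ≈ -728.69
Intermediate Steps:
b(L, E) = 7 - L
z = 289 (z = 17² = 289)
-107419/z - b(-350, 248) = -107419/289 - (7 - 1*(-350)) = -107419*1/289 - (7 + 350) = -107419/289 - 1*357 = -107419/289 - 357 = -210592/289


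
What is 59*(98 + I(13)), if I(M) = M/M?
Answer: 5841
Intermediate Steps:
I(M) = 1
59*(98 + I(13)) = 59*(98 + 1) = 59*99 = 5841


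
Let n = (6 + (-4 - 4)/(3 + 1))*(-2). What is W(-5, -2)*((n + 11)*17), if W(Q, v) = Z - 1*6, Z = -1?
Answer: -357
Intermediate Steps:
n = -8 (n = (6 - 8/4)*(-2) = (6 - 8*¼)*(-2) = (6 - 2)*(-2) = 4*(-2) = -8)
W(Q, v) = -7 (W(Q, v) = -1 - 1*6 = -1 - 6 = -7)
W(-5, -2)*((n + 11)*17) = -7*(-8 + 11)*17 = -21*17 = -7*51 = -357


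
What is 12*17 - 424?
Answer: -220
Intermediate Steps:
12*17 - 424 = 204 - 424 = -220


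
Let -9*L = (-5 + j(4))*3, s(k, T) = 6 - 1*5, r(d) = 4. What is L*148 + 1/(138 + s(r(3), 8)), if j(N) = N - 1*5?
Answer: 41145/139 ≈ 296.01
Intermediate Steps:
s(k, T) = 1 (s(k, T) = 6 - 5 = 1)
j(N) = -5 + N (j(N) = N - 5 = -5 + N)
L = 2 (L = -(-5 + (-5 + 4))*3/9 = -(-5 - 1)*3/9 = -(-2)*3/3 = -⅑*(-18) = 2)
L*148 + 1/(138 + s(r(3), 8)) = 2*148 + 1/(138 + 1) = 296 + 1/139 = 41145/139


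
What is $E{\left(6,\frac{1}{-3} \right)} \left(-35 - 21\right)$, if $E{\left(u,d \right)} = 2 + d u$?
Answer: $0$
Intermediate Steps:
$E{\left(6,\frac{1}{-3} \right)} \left(-35 - 21\right) = \left(2 + \frac{1}{-3} \cdot 6\right) \left(-35 - 21\right) = \left(2 - 2\right) \left(-56\right) = 0 \left(-56\right) = 0$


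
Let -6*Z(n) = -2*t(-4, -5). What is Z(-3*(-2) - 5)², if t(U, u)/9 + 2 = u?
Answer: 441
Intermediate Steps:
t(U, u) = -18 + 9*u
Z(n) = -21 (Z(n) = -(-1)*(-18 + 9*(-5))/3 = -(-1)*(-18 - 45)/3 = -(-1)*(-63)/3 = -⅙*126 = -21)
Z(-3*(-2) - 5)² = (-21)² = 441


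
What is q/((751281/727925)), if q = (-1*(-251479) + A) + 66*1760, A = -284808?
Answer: 60294755675/751281 ≈ 80256.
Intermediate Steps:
q = 82831 (q = (-1*(-251479) - 284808) + 66*1760 = (251479 - 284808) + 116160 = -33329 + 116160 = 82831)
q/((751281/727925)) = 82831/((751281/727925)) = 82831/((751281*(1/727925))) = 82831/(751281/727925) = 82831*(727925/751281) = 60294755675/751281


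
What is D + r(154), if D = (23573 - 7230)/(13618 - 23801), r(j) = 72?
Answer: 716833/10183 ≈ 70.395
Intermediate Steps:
D = -16343/10183 (D = 16343/(-10183) = 16343*(-1/10183) = -16343/10183 ≈ -1.6049)
D + r(154) = -16343/10183 + 72 = 716833/10183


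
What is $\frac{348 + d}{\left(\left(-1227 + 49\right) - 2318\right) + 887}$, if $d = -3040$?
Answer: $\frac{2692}{2609} \approx 1.0318$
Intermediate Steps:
$\frac{348 + d}{\left(\left(-1227 + 49\right) - 2318\right) + 887} = \frac{348 - 3040}{\left(\left(-1227 + 49\right) - 2318\right) + 887} = - \frac{2692}{\left(-1178 - 2318\right) + 887} = - \frac{2692}{-3496 + 887} = - \frac{2692}{-2609} = \left(-2692\right) \left(- \frac{1}{2609}\right) = \frac{2692}{2609}$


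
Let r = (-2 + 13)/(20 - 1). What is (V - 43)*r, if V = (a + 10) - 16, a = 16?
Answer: -363/19 ≈ -19.105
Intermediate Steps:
r = 11/19 ≈ 0.57895
V = 10 (V = (16 + 10) - 16 = 26 - 16 = 10)
(V - 43)*r = (10 - 43)*(11/19) = -33*11/19 = -363/19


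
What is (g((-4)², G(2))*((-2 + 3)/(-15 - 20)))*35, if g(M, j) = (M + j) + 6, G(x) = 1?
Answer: -23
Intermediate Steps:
g(M, j) = 6 + M + j
(g((-4)², G(2))*((-2 + 3)/(-15 - 20)))*35 = ((6 + (-4)² + 1)*((-2 + 3)/(-15 - 20)))*35 = ((6 + 16 + 1)*(1/(-35)))*35 = (23*(1*(-1/35)))*35 = (23*(-1/35))*35 = -23/35*35 = -23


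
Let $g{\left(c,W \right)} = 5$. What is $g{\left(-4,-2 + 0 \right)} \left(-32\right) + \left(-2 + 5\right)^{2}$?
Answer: $-151$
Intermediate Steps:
$g{\left(-4,-2 + 0 \right)} \left(-32\right) + \left(-2 + 5\right)^{2} = 5 \left(-32\right) + \left(-2 + 5\right)^{2} = -160 + 3^{2} = -160 + 9 = -151$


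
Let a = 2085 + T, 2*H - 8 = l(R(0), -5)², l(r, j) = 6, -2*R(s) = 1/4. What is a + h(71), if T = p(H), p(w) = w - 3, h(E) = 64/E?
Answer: 149448/71 ≈ 2104.9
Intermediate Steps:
R(s) = -⅛ (R(s) = -½/4 = -½*¼ = -⅛)
H = 22 (H = 4 + (½)*6² = 4 + (½)*36 = 4 + 18 = 22)
p(w) = -3 + w
T = 19 (T = -3 + 22 = 19)
a = 2104 (a = 2085 + 19 = 2104)
a + h(71) = 2104 + 64/71 = 149448/71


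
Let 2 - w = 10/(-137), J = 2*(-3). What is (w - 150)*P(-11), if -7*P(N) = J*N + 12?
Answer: 1580748/959 ≈ 1648.3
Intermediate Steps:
J = -6
P(N) = -12/7 + 6*N/7 (P(N) = -(-6*N + 12)/7 = -(12 - 6*N)/7 = -12/7 + 6*N/7)
w = 284/137 (w = 2 - 10/(-137) = 2 - 10*(-1)/137 = 2 - 1*(-10/137) = 2 + 10/137 = 284/137 ≈ 2.0730)
(w - 150)*P(-11) = (284/137 - 150)*(-12/7 + (6/7)*(-11)) = -20266*(-12/7 - 66/7)/137 = -20266/137*(-78/7) = 1580748/959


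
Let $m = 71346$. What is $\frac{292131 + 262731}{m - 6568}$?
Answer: $\frac{39633}{4627} \approx 8.5656$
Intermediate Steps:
$\frac{292131 + 262731}{m - 6568} = \frac{292131 + 262731}{71346 - 6568} = \frac{554862}{64778} = 554862 \cdot \frac{1}{64778} = \frac{39633}{4627}$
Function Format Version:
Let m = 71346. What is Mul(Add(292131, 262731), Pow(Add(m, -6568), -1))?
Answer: Rational(39633, 4627) ≈ 8.5656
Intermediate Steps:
Mul(Add(292131, 262731), Pow(Add(m, -6568), -1)) = Mul(Add(292131, 262731), Pow(Add(71346, -6568), -1)) = Mul(554862, Pow(64778, -1)) = Mul(554862, Rational(1, 64778)) = Rational(39633, 4627)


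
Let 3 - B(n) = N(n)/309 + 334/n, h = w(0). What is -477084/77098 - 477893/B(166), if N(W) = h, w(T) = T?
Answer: -1529070232775/3161018 ≈ -4.8373e+5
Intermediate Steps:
h = 0
N(W) = 0
B(n) = 3 - 334/n (B(n) = 3 - (0/309 + 334/n) = 3 - (0*(1/309) + 334/n) = 3 - (0 + 334/n) = 3 - 334/n)
-477084/77098 - 477893/B(166) = -477084/77098 - 477893/(3 - 334/166) = -477084*1/77098 - 477893/(3 - 334*1/166) = -238542/38549 - 477893/(3 - 167/83) = -238542/38549 - 477893/82/83 = -238542/38549 - 477893*83/82 = -238542/38549 - 39665119/82 = -1529070232775/3161018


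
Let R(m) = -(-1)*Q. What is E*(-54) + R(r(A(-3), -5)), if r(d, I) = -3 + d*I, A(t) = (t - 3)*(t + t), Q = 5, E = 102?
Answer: -5503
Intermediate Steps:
A(t) = 2*t*(-3 + t) (A(t) = (-3 + t)*(2*t) = 2*t*(-3 + t))
r(d, I) = -3 + I*d
R(m) = 5 (R(m) = -(-1)*5 = -1*(-5) = 5)
E*(-54) + R(r(A(-3), -5)) = 102*(-54) + 5 = -5508 + 5 = -5503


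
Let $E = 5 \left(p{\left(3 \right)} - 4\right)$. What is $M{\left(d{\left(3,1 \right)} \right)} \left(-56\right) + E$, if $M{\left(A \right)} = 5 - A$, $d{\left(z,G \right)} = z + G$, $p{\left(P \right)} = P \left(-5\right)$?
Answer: $-151$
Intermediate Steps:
$p{\left(P \right)} = - 5 P$
$d{\left(z,G \right)} = G + z$
$E = -95$ ($E = 5 \left(\left(-5\right) 3 - 4\right) = 5 \left(-15 - 4\right) = 5 \left(-19\right) = -95$)
$M{\left(d{\left(3,1 \right)} \right)} \left(-56\right) + E = \left(5 - \left(1 + 3\right)\right) \left(-56\right) - 95 = \left(5 - 4\right) \left(-56\right) - 95 = 1 \left(-56\right) - 95 = -56 - 95 = -151$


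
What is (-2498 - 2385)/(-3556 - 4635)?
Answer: 4883/8191 ≈ 0.59614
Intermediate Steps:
(-2498 - 2385)/(-3556 - 4635) = -4883/(-8191) = -4883*(-1/8191) = 4883/8191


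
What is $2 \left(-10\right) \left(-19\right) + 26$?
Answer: $406$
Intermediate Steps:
$2 \left(-10\right) \left(-19\right) + 26 = \left(-20\right) \left(-19\right) + 26 = 380 + 26 = 406$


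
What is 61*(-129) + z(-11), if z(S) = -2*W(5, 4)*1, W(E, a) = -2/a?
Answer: -7868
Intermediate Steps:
z(S) = 1 (z(S) = -(-4)/4*1 = -2*(-½)*1 = 1*1 = 1)
61*(-129) + z(-11) = 61*(-129) + 1 = -7869 + 1 = -7868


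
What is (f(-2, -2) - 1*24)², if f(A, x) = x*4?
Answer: 1024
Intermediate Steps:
f(A, x) = 4*x
(f(-2, -2) - 1*24)² = (4*(-2) - 1*24)² = (-8 - 24)² = (-32)² = 1024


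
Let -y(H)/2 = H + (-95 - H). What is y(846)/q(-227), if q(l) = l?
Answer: -190/227 ≈ -0.83700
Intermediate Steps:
y(H) = 190 (y(H) = -2*(H + (-95 - H)) = -2*(-95) = 190)
y(846)/q(-227) = 190/(-227) = 190*(-1/227) = -190/227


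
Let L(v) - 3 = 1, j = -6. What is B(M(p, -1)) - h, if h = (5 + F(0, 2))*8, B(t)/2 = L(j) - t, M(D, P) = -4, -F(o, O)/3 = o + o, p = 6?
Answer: -24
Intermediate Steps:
F(o, O) = -6*o (F(o, O) = -3*(o + o) = -6*o)
L(v) = 4 (L(v) = 3 + 1 = 4)
B(t) = 8 - 2*t (B(t) = 2*(4 - t) = 8 - 2*t)
h = 40 (h = (5 - 6*0)*8 = (5 + 0)*8 = 5*8 = 40)
B(M(p, -1)) - h = (8 - 2*(-4)) - 1*40 = (8 + 8) - 40 = 16 - 40 = -24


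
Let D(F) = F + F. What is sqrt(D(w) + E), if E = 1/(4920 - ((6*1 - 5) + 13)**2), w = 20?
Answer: sqrt(223162941)/2362 ≈ 6.3246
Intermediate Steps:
E = 1/4724 (E = 1/(4920 - ((6 - 5) + 13)**2) = 1/(4920 - (1 + 13)**2) = 1/(4920 - 1*14**2) = 1/(4920 - 1*196) = 1/(4920 - 196) = 1/4724 ≈ 0.00021168)
D(F) = 2*F
sqrt(D(w) + E) = sqrt(2*20 + 1/4724) = sqrt(40 + 1/4724) = sqrt(188961/4724) = sqrt(223162941)/2362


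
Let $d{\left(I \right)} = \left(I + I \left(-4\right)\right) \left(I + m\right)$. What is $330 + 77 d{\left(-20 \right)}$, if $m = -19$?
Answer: $-179850$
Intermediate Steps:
$d{\left(I \right)} = - 3 I \left(-19 + I\right)$ ($d{\left(I \right)} = \left(I + I \left(-4\right)\right) \left(I - 19\right) = \left(I - 4 I\right) \left(-19 + I\right) = - 3 I \left(-19 + I\right)$)
$330 + 77 d{\left(-20 \right)} = 330 + 77 \cdot 3 \left(-20\right) \left(19 - -20\right) = 330 + 77 \cdot 3 \left(-20\right) \left(19 + 20\right) = 330 + 77 \cdot 3 \left(-20\right) 39 = 330 + 77 \left(-2340\right) = 330 - 180180 = -179850$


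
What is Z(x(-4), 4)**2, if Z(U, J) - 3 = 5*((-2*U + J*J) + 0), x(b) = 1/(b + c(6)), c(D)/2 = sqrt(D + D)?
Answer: 26751/4 - 1635*sqrt(3)/8 ≈ 6333.8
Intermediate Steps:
c(D) = 2*sqrt(2)*sqrt(D) (c(D) = 2*sqrt(D + D) = 2*sqrt(2*D) = 2*(sqrt(2)*sqrt(D)) = 2*sqrt(2)*sqrt(D))
x(b) = 1/(b + 4*sqrt(3)) (x(b) = 1/(b + 2*sqrt(2)*sqrt(6)) = 1/(b + 4*sqrt(3)))
Z(U, J) = 3 - 10*U + 5*J**2 (Z(U, J) = 3 + 5*((-2*U + J*J) + 0) = 3 + 5*((-2*U + J**2) + 0) = 3 + 5*((J**2 - 2*U) + 0) = 3 + 5*(J**2 - 2*U) = 3 + (-10*U + 5*J**2) = 3 - 10*U + 5*J**2)
Z(x(-4), 4)**2 = (3 - 10/(-4 + 4*sqrt(3)) + 5*4**2)**2 = (3 - 10/(-4 + 4*sqrt(3)) + 5*16)**2 = (3 - 10/(-4 + 4*sqrt(3)) + 80)**2 = (83 - 10/(-4 + 4*sqrt(3)))**2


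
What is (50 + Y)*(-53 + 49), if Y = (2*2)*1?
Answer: -216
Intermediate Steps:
Y = 4 (Y = 4*1 = 4)
(50 + Y)*(-53 + 49) = (50 + 4)*(-53 + 49) = 54*(-4) = -216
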